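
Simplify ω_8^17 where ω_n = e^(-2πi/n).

Since ω_8^8 = 1, powers reduce modulo 8.
17 mod 8 = 1
So ω_8^17 = ω_8^1 = e^(-2πi·1/8)

ω_8^17 = ω_8^1 = 0.7071-0.7071i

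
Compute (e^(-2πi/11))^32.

Since ω_11^11 = 1, powers reduce modulo 11.
32 mod 11 = 10
So ω_11^32 = ω_11^10 = e^(-2πi·10/11)

ω_11^32 = ω_11^10 = 0.8413+0.5406i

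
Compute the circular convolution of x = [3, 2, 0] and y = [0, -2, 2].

(x ⊛ y)[n] = Σ(m=0 to 2) x[m] · y[(n-m) mod 3]

Computing each output sample:
(x ⊛ y)[0] = 4
(x ⊛ y)[1] = -6
(x ⊛ y)[2] = 2

x ⊛ y = [4, -6, 2]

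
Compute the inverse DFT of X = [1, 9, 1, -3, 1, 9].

x[n] = (1/6) Σ(k=0 to 5) X[k] · e^(2πikn/6)

Computing each x[n]:
x[0] = 3
x[1] = 2
x[2] = -2
x[3] = -2
x[4] = -2
x[5] = 2

x = [3, 2, -2, -2, -2, 2]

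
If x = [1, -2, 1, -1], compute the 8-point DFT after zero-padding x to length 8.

Original 4-point DFT: [-1, 1i, 5, -1i]
Zero-padded 8-point DFT provides frequency interpolation.

DFT_8([x, 0, ...]) = [-1, 0.2929+1.1213i, 1i, 1.7071+3.1213i, 5, 1.7071-3.1213i, -1i, 0.2929-1.1213i]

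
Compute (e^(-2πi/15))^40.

Since ω_15^15 = 1, powers reduce modulo 15.
40 mod 15 = 10
So ω_15^40 = ω_15^10 = e^(-2πi·10/15)

ω_15^40 = ω_15^10 = -0.5000+0.8660i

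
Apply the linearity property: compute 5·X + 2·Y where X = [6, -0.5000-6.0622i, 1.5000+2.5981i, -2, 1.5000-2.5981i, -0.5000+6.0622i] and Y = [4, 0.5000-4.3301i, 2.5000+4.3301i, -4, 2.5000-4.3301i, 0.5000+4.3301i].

By linearity: DFT(5x + 2y) = 5·DFT(x) + 2·DFT(y)
= 5·[6, -0.5000-6.0622i, 1.5000+2.5981i, -2, 1.5000-2.5981i, -0.5000+6.0622i] + 2·[4, 0.5000-4.3301i, 2.5000+4.3301i, -4, 2.5000-4.3301i, 0.5000+4.3301i]

Computing element-wise:
Z[0] = 5·(6) + 2·(4) = 38
Z[1] = 5·(-0.5000-6.0622i) + 2·(0.5000-4.3301i) = -1.5000-38.9712i
Z[2] = 5·(1.5000+2.5981i) + 2·(2.5000+4.3301i) = 12.5000+21.6507i
Z[3] = 5·(-2) + 2·(-4) = -18
Z[4] = 5·(1.5000-2.5981i) + 2·(2.5000-4.3301i) = 12.5000-21.6507i
Z[5] = 5·(-0.5000+6.0622i) + 2·(0.5000+4.3301i) = -1.5000+38.9712i

DFT(5x + 2y) = 5·X + 2·Y = [38, -1.5000-38.9712i, 12.5000+21.6507i, -18, 12.5000-21.6507i, -1.5000+38.9712i]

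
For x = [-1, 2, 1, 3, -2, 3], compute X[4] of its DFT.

X[4] = Σ(n=0 to 5) x[n] · ω_6^(4n) where ω_6 = e^(-2πi/6)
= (-1)·ω_6^0 + (2)·ω_6^4 + (1)·ω_6^8 + (3)·ω_6^12 + (-2)·ω_6^16 + (3)·ω_6^20

X[4] = -3.4641i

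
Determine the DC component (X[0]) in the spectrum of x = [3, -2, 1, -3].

X[0] = Σ(n=0 to 3) x[n] · ω_4^0 = Σ x[n]
= (3) + (-2) + (1) + (-3)

X[0] = -1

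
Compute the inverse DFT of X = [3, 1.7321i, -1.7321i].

x[n] = (1/3) Σ(k=0 to 2) X[k] · e^(2πikn/3)

Computing each x[n]:
x[0] = 1
x[1] = 0
x[2] = 2

x = [1, 0, 2]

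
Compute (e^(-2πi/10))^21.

Since ω_10^10 = 1, powers reduce modulo 10.
21 mod 10 = 1
So ω_10^21 = ω_10^1 = e^(-2πi·1/10)

ω_10^21 = ω_10^1 = 0.8090-0.5878i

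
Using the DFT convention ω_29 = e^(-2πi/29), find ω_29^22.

ω_29^22 = e^(-2πi·22/29)
= cos(-2π·22/29) + i·sin(-2π·22/29)
= cos(-44π/29) + i·sin(-44π/29)

ω_29^22 = cos(-44π/29) + i·sin(-44π/29) = 0.0541+0.9985i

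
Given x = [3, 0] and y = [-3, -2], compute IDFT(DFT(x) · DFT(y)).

(x ⊛ y)[n] = Σ(m=0 to 1) x[m] · y[(n-m) mod 2]

Computing each output sample:
(x ⊛ y)[0] = -9
(x ⊛ y)[1] = -6

x ⊛ y = [-9, -6]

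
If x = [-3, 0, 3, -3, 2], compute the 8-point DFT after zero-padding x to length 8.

Original 5-point DFT: [-1, -2.3820-1.6246i, -4.6180+6.8819i, -4.6180-6.8819i, -2.3820+1.6246i]
Zero-padded 8-point DFT provides frequency interpolation.

DFT_8([x, 0, ...]) = [-1, -2.8787-0.8787i, -4-3i, -7.1213+5.1213i, 5, -7.1213-5.1213i, -4+3i, -2.8787+0.8787i]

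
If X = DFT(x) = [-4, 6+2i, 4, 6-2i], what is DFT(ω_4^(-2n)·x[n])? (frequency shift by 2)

Modulation property: DFT(ω_4^(-2n)·x[n]) = X[(k-2) mod 4], so circularly shift X by 2 positions.

X[k-2] = [4, 6-2i, -4, 6+2i]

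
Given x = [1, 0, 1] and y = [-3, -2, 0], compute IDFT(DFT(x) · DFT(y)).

(x ⊛ y)[n] = Σ(m=0 to 2) x[m] · y[(n-m) mod 3]

Computing each output sample:
(x ⊛ y)[0] = -5
(x ⊛ y)[1] = -2
(x ⊛ y)[2] = -3

x ⊛ y = [-5, -2, -3]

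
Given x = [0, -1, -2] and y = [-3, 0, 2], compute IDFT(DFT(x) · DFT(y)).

(x ⊛ y)[n] = Σ(m=0 to 2) x[m] · y[(n-m) mod 3]

Computing each output sample:
(x ⊛ y)[0] = -2
(x ⊛ y)[1] = -1
(x ⊛ y)[2] = 6

x ⊛ y = [-2, -1, 6]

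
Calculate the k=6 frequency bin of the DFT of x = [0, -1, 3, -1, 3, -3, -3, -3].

X[6] = Σ(n=0 to 7) x[n] · ω_8^(6n) where ω_8 = e^(-2πi/8)
= (0)·ω_8^0 + (-1)·ω_8^6 + (3)·ω_8^12 + (-1)·ω_8^18 + (3)·ω_8^24 + (-3)·ω_8^30 + (-3)·ω_8^36 + (-3)·ω_8^42

X[6] = 3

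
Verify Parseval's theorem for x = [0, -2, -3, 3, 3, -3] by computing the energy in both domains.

Time domain:
Σ|x[n]|² = |0|² + |-2|² + |-3|² + |3|² + |3|² + |-3|² = 40.0000

Frequency domain:
(1/6)Σ|X[k]|² = (1/6)(|-2|² + |-5.5000+4.3301i|² + |5.5000-6.0622i|² + |2|² + |5.5000+6.0622i|² + |-5.5000-4.3301i|²) = (1/6)·240.0000 = 40.0000

Both sides agree, confirming Parseval's theorem.

Σ|x[n]|² = (1/N)Σ|X[k]|² = 40.0000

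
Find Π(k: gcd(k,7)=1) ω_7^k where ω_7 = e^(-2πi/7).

The primitive 7th roots of unity are ω_7^k for k coprime to 7: k ∈ {1, 2, 3, 4, 5, 6}
Their product equals the constant term of the cyclotomic polynomial Φ_7(x) up to sign.
For n ≥ 3, the product of all primitive nth roots of unity is 1. (For n=1 it is 1; for n=2 it is -1.)

1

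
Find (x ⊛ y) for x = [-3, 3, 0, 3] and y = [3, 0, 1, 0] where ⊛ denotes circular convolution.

(x ⊛ y)[n] = Σ(m=0 to 3) x[m] · y[(n-m) mod 4]

Computing each output sample:
(x ⊛ y)[0] = -9
(x ⊛ y)[1] = 12
(x ⊛ y)[2] = -3
(x ⊛ y)[3] = 12

x ⊛ y = [-9, 12, -3, 12]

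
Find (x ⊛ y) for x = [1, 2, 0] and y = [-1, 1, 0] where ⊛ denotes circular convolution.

(x ⊛ y)[n] = Σ(m=0 to 2) x[m] · y[(n-m) mod 3]

Computing each output sample:
(x ⊛ y)[0] = -1
(x ⊛ y)[1] = -1
(x ⊛ y)[2] = 2

x ⊛ y = [-1, -1, 2]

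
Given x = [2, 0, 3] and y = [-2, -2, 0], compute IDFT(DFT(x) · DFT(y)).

(x ⊛ y)[n] = Σ(m=0 to 2) x[m] · y[(n-m) mod 3]

Computing each output sample:
(x ⊛ y)[0] = -10
(x ⊛ y)[1] = -4
(x ⊛ y)[2] = -6

x ⊛ y = [-10, -4, -6]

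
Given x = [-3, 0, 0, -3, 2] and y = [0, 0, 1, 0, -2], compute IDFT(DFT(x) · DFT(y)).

(x ⊛ y)[n] = Σ(m=0 to 4) x[m] · y[(n-m) mod 5]

Computing each output sample:
(x ⊛ y)[0] = -3
(x ⊛ y)[1] = 2
(x ⊛ y)[2] = 3
(x ⊛ y)[3] = -4
(x ⊛ y)[4] = 6

x ⊛ y = [-3, 2, 3, -4, 6]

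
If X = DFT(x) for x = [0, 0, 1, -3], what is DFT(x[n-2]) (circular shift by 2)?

Time shift by 2: X_shifted[k] = ω_4^(2k) · X[k]
Shifted x = [1, -3, 0, 0]

DFT(x[n-2]) = [-2, 1+3i, 4, 1-3i]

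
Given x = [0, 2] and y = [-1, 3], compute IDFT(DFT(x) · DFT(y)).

(x ⊛ y)[n] = Σ(m=0 to 1) x[m] · y[(n-m) mod 2]

Computing each output sample:
(x ⊛ y)[0] = 6
(x ⊛ y)[1] = -2

x ⊛ y = [6, -2]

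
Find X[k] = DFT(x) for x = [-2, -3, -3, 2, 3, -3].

X[k] = Σ(n=0 to 5) x[n] · ω_6^(nk)
where ω_6 = e^(-2πi/6)

Computing each X[k]:
X[0] = -6
X[1] = -7.0000+5.1962i
X[2] = 3.0000-5.1962i
X[3] = 2
X[4] = 3.0000+5.1962i
X[5] = -7.0000-5.1962i

X = [-6, -7.0000+5.1962i, 3.0000-5.1962i, 2, 3.0000+5.1962i, -7.0000-5.1962i]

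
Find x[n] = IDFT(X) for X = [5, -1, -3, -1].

x[n] = (1/4) Σ(k=0 to 3) X[k] · e^(2πikn/4)

Computing each x[n]:
x[0] = 0
x[1] = 2
x[2] = 1
x[3] = 2

x = [0, 2, 1, 2]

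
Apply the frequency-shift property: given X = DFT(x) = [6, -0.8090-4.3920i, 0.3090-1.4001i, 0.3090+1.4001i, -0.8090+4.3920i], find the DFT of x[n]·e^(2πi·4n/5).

Modulation property: DFT(ω_5^(-4n)·x[n]) = X[(k-4) mod 5], so circularly shift X by 4 positions.

X[k-4] = [-0.8090-4.3920i, 0.3090-1.4001i, 0.3090+1.4001i, -0.8090+4.3920i, 6]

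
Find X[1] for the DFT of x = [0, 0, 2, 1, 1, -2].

X[1] = Σ(n=0 to 5) x[n] · ω_6^(1n) where ω_6 = e^(-2πi/6)
= (0)·ω_6^0 + (0)·ω_6^1 + (2)·ω_6^2 + (1)·ω_6^3 + (1)·ω_6^4 + (-2)·ω_6^5

X[1] = -3.5000-2.5981i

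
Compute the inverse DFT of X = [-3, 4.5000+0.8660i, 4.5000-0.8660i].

x[n] = (1/3) Σ(k=0 to 2) X[k] · e^(2πikn/3)

Computing each x[n]:
x[0] = 2
x[1] = -3
x[2] = -2

x = [2, -3, -2]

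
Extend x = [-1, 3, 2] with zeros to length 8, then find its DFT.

Original 3-point DFT: [4, -3.5000-0.8660i, -3.5000+0.8660i]
Zero-padded 8-point DFT provides frequency interpolation.

DFT_8([x, 0, ...]) = [4, 1.1213-4.1213i, -3-3i, -3.1213-0.1213i, -2, -3.1213+0.1213i, -3+3i, 1.1213+4.1213i]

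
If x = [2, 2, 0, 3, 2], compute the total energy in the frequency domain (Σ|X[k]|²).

Parseval: Σ|x[n]|² = (1/N)Σ|X[k]|², so Σ|X[k]|² = N·Σ|x[n]|² = 5·21.0000

Σ|X[k]|² = N·Σ|x[n]|² = 5·21.0000 = 105.0000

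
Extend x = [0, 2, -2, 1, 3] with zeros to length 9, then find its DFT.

Original 5-point DFT: [4, 2.3541+2.7144i, -4.3541-2.2654i, -4.3541+2.2654i, 2.3541-2.7144i]
Zero-padded 9-point DFT provides frequency interpolation.

DFT_9([x, 0, ...]) = [4, -2.1343-1.2080i, 4.0248+1.5088i, -0.5000-6.0622i, -3.3905+0.1188i, -3.3905-0.1188i, -0.5000+6.0622i, 4.0248-1.5088i, -2.1343+1.2080i]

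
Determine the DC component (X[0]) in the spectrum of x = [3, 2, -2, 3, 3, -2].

X[0] = Σ(n=0 to 5) x[n] · ω_6^0 = Σ x[n]
= (3) + (2) + (-2) + (3) + (3) + (-2)

X[0] = 7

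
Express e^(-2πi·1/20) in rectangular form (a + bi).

ω_20^1 = e^(-2πi·1/20)
= cos(-2π·1/20) + i·sin(-2π·1/20)
= cos(-2π/20) + i·sin(-2π/20)

ω_20^1 = cos(-2π/20) + i·sin(-2π/20) = 0.9511-0.3090i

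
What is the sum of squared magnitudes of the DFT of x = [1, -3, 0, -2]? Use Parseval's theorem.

Parseval: Σ|x[n]|² = (1/N)Σ|X[k]|², so Σ|X[k]|² = N·Σ|x[n]|² = 4·14.0000

Σ|X[k]|² = N·Σ|x[n]|² = 4·14.0000 = 56.0000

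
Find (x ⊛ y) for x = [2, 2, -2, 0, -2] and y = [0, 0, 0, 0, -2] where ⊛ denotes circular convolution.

(x ⊛ y)[n] = Σ(m=0 to 4) x[m] · y[(n-m) mod 5]

Computing each output sample:
(x ⊛ y)[0] = -4
(x ⊛ y)[1] = 4
(x ⊛ y)[2] = 0
(x ⊛ y)[3] = 4
(x ⊛ y)[4] = -4

x ⊛ y = [-4, 4, 0, 4, -4]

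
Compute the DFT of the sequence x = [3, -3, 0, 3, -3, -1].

X[k] = Σ(n=0 to 5) x[n] · ω_6^(nk)
where ω_6 = e^(-2πi/6)

Computing each X[k]:
X[0] = -1
X[1] = -0.5000-0.8660i
X[2] = 9.5000+4.3301i
X[3] = 1
X[4] = 9.5000-4.3301i
X[5] = -0.5000+0.8660i

X = [-1, -0.5000-0.8660i, 9.5000+4.3301i, 1, 9.5000-4.3301i, -0.5000+0.8660i]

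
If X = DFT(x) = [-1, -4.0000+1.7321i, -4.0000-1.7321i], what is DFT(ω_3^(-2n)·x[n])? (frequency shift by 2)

Modulation property: DFT(ω_3^(-2n)·x[n]) = X[(k-2) mod 3], so circularly shift X by 2 positions.

X[k-2] = [-4.0000+1.7321i, -4.0000-1.7321i, -1]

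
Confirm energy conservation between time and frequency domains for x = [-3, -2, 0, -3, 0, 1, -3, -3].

Time domain:
Σ|x[n]|² = |-3|² + |-2|² + |0|² + |-3|² + |0|² + |1|² + |-3|² + |-3|² = 41.0000

Frequency domain:
(1/8)Σ|X[k]|² = (1/8)(|-13|² + |-5.1213-0.8787i|² + |-5i|² + |-0.8787+5.1213i|² + |1|² + |-0.8787-5.1213i|² + |5i|² + |-5.1213+0.8787i|²) = (1/8)·328.0000 = 41.0000

Both sides agree, confirming Parseval's theorem.

Σ|x[n]|² = (1/N)Σ|X[k]|² = 41.0000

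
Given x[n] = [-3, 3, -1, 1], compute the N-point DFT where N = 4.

X[k] = Σ(n=0 to 3) x[n] · ω_4^(nk)
where ω_4 = e^(-2πi/4)

Computing each X[k]:
X[0] = 0
X[1] = -2-2i
X[2] = -8
X[3] = -2+2i

X = [0, -2-2i, -8, -2+2i]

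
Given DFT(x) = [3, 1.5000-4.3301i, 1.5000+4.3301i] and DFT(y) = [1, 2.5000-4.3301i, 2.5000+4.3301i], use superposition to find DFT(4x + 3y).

By linearity: DFT(4x + 3y) = 4·DFT(x) + 3·DFT(y)
= 4·[3, 1.5000-4.3301i, 1.5000+4.3301i] + 3·[1, 2.5000-4.3301i, 2.5000+4.3301i]

Computing element-wise:
Z[0] = 4·(3) + 3·(1) = 15
Z[1] = 4·(1.5000-4.3301i) + 3·(2.5000-4.3301i) = 13.5000-30.3107i
Z[2] = 4·(1.5000+4.3301i) + 3·(2.5000+4.3301i) = 13.5000+30.3107i

DFT(4x + 3y) = 4·X + 3·Y = [15, 13.5000-30.3107i, 13.5000+30.3107i]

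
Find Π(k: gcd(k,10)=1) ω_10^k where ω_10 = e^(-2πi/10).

The primitive 10th roots of unity are ω_10^k for k coprime to 10: k ∈ {1, 3, 7, 9}
Their product equals the constant term of the cyclotomic polynomial Φ_10(x) up to sign.
For n ≥ 3, the product of all primitive nth roots of unity is 1. (For n=1 it is 1; for n=2 it is -1.)

1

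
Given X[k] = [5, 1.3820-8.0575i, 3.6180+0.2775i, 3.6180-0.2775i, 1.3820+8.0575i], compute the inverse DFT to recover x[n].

x[n] = (1/5) Σ(k=0 to 4) X[k] · e^(2πikn/5)

Computing each x[n]:
x[0] = 3
x[1] = 3
x[2] = 3
x[3] = -1
x[4] = -3

x = [3, 3, 3, -1, -3]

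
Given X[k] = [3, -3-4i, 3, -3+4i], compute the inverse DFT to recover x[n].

x[n] = (1/4) Σ(k=0 to 3) X[k] · e^(2πikn/4)

Computing each x[n]:
x[0] = 0
x[1] = 2
x[2] = 3
x[3] = -2

x = [0, 2, 3, -2]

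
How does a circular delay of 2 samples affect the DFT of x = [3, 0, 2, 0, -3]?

Time shift by 2: X_shifted[k] = ω_5^(2k) · X[k]
Shifted x = [0, -3, 3, 0, 2]

DFT(x[n-2]) = [2, -2.7361+2.9919i, 1.7361+5.7921i, 1.7361-5.7921i, -2.7361-2.9919i]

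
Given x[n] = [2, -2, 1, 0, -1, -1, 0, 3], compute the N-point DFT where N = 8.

X[k] = Σ(n=0 to 7) x[n] · ω_8^(nk)
where ω_8 = e^(-2πi/8)

Computing each X[k]:
X[0] = 2
X[1] = 4.4142+1.8284i
X[2] = 6i
X[3] = 1.5858+3.8284i
X[4] = 2
X[5] = 1.5858-3.8284i
X[6] = -6i
X[7] = 4.4142-1.8284i

X = [2, 4.4142+1.8284i, 6i, 1.5858+3.8284i, 2, 1.5858-3.8284i, -6i, 4.4142-1.8284i]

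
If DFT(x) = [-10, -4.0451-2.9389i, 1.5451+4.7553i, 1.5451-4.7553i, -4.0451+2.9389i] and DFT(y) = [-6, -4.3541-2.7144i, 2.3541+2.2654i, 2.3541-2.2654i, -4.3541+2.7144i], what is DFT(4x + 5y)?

By linearity: DFT(4x + 5y) = 4·DFT(x) + 5·DFT(y)
= 4·[-10, -4.0451-2.9389i, 1.5451+4.7553i, 1.5451-4.7553i, -4.0451+2.9389i] + 5·[-6, -4.3541-2.7144i, 2.3541+2.2654i, 2.3541-2.2654i, -4.3541+2.7144i]

Computing element-wise:
Z[0] = 4·(-10) + 5·(-6) = -70
Z[1] = 4·(-4.0451-2.9389i) + 5·(-4.3541-2.7144i) = -37.9509-25.3276i
Z[2] = 4·(1.5451+4.7553i) + 5·(2.3541+2.2654i) = 17.9509+30.3482i
Z[3] = 4·(1.5451-4.7553i) + 5·(2.3541-2.2654i) = 17.9509-30.3482i
Z[4] = 4·(-4.0451+2.9389i) + 5·(-4.3541+2.7144i) = -37.9509+25.3276i

DFT(4x + 5y) = 4·X + 5·Y = [-70, -37.9509-25.3276i, 17.9509+30.3482i, 17.9509-30.3482i, -37.9509+25.3276i]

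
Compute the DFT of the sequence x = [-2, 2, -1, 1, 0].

X[k] = Σ(n=0 to 4) x[n] · ω_5^(nk)
where ω_5 = e^(-2πi/5)

Computing each X[k]:
X[0] = 0
X[1] = -1.3820-0.7265i
X[2] = -3.6180-3.0777i
X[3] = -3.6180+3.0777i
X[4] = -1.3820+0.7265i

X = [0, -1.3820-0.7265i, -3.6180-3.0777i, -3.6180+3.0777i, -1.3820+0.7265i]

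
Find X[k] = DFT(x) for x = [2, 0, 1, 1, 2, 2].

X[k] = Σ(n=0 to 5) x[n] · ω_6^(nk)
where ω_6 = e^(-2πi/6)

Computing each X[k]:
X[0] = 8
X[1] = 0.5000+2.5981i
X[2] = 0.5000+0.8660i
X[3] = 2
X[4] = 0.5000-0.8660i
X[5] = 0.5000-2.5981i

X = [8, 0.5000+2.5981i, 0.5000+0.8660i, 2, 0.5000-0.8660i, 0.5000-2.5981i]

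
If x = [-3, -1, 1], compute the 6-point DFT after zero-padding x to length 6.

Original 3-point DFT: [-3, -3.0000+1.7321i, -3.0000-1.7321i]
Zero-padded 6-point DFT provides frequency interpolation.

DFT_6([x, 0, ...]) = [-3, -4, -3.0000+1.7321i, -1, -3.0000-1.7321i, -4]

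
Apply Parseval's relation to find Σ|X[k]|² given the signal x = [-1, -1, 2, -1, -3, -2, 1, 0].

Parseval: Σ|x[n]|² = (1/N)Σ|X[k]|², so Σ|X[k]|² = N·Σ|x[n]|² = 8·21.0000

Σ|X[k]|² = N·Σ|x[n]|² = 8·21.0000 = 168.0000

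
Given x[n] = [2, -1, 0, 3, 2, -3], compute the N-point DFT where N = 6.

X[k] = Σ(n=0 to 5) x[n] · ω_6^(nk)
where ω_6 = e^(-2πi/6)

Computing each X[k]:
X[0] = 3
X[1] = -4
X[2] = 6.0000-3.4641i
X[3] = 5
X[4] = 6.0000+3.4641i
X[5] = -4

X = [3, -4, 6.0000-3.4641i, 5, 6.0000+3.4641i, -4]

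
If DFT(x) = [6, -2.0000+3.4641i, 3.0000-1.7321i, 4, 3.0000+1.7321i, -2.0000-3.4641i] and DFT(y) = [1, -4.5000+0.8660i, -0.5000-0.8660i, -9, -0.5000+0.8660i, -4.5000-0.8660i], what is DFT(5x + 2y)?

By linearity: DFT(5x + 2y) = 5·DFT(x) + 2·DFT(y)
= 5·[6, -2.0000+3.4641i, 3.0000-1.7321i, 4, 3.0000+1.7321i, -2.0000-3.4641i] + 2·[1, -4.5000+0.8660i, -0.5000-0.8660i, -9, -0.5000+0.8660i, -4.5000-0.8660i]

Computing element-wise:
Z[0] = 5·(6) + 2·(1) = 32
Z[1] = 5·(-2.0000+3.4641i) + 2·(-4.5000+0.8660i) = -19.0000+19.0525i
Z[2] = 5·(3.0000-1.7321i) + 2·(-0.5000-0.8660i) = 14.0000-10.3925i
Z[3] = 5·(4) + 2·(-9) = 2
Z[4] = 5·(3.0000+1.7321i) + 2·(-0.5000+0.8660i) = 14.0000+10.3925i
Z[5] = 5·(-2.0000-3.4641i) + 2·(-4.5000-0.8660i) = -19.0000-19.0525i

DFT(5x + 2y) = 5·X + 2·Y = [32, -19.0000+19.0525i, 14.0000-10.3925i, 2, 14.0000+10.3925i, -19.0000-19.0525i]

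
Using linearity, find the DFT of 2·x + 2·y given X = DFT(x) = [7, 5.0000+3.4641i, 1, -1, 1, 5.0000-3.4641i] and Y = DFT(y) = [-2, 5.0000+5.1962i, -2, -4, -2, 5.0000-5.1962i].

By linearity: DFT(2x + 2y) = 2·DFT(x) + 2·DFT(y)
= 2·[7, 5.0000+3.4641i, 1, -1, 1, 5.0000-3.4641i] + 2·[-2, 5.0000+5.1962i, -2, -4, -2, 5.0000-5.1962i]

Computing element-wise:
Z[0] = 2·(7) + 2·(-2) = 10
Z[1] = 2·(5.0000+3.4641i) + 2·(5.0000+5.1962i) = 20.0000+17.3206i
Z[2] = 2·(1) + 2·(-2) = -2
Z[3] = 2·(-1) + 2·(-4) = -10
Z[4] = 2·(1) + 2·(-2) = -2
Z[5] = 2·(5.0000-3.4641i) + 2·(5.0000-5.1962i) = 20.0000-17.3206i

DFT(2x + 2y) = 2·X + 2·Y = [10, 20.0000+17.3206i, -2, -10, -2, 20.0000-17.3206i]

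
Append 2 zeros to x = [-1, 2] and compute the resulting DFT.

Original 2-point DFT: [1, -3]
Zero-padded 4-point DFT provides frequency interpolation.

DFT_4([x, 0, ...]) = [1, -1-2i, -3, -1+2i]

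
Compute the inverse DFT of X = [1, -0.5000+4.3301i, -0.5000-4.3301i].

x[n] = (1/3) Σ(k=0 to 2) X[k] · e^(2πikn/3)

Computing each x[n]:
x[0] = 0
x[1] = -2
x[2] = 3

x = [0, -2, 3]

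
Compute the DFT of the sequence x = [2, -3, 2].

X[k] = Σ(n=0 to 2) x[n] · ω_3^(nk)
where ω_3 = e^(-2πi/3)

Computing each X[k]:
X[0] = 1
X[1] = 2.5000+4.3301i
X[2] = 2.5000-4.3301i

X = [1, 2.5000+4.3301i, 2.5000-4.3301i]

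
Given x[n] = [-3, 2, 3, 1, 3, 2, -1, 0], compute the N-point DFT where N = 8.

X[k] = Σ(n=0 to 7) x[n] · ω_8^(nk)
where ω_8 = e^(-2πi/8)

Computing each X[k]:
X[0] = 7
X[1] = -6.7071-4.7071i
X[2] = -2-3i
X[3] = -5.2929+3.2929i
X[4] = -3
X[5] = -5.2929-3.2929i
X[6] = -2+3i
X[7] = -6.7071+4.7071i

X = [7, -6.7071-4.7071i, -2-3i, -5.2929+3.2929i, -3, -5.2929-3.2929i, -2+3i, -6.7071+4.7071i]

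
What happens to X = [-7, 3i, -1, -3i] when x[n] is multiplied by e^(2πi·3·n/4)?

Modulation property: DFT(ω_4^(-3n)·x[n]) = X[(k-3) mod 4], so circularly shift X by 3 positions.

X[k-3] = [3i, -1, -3i, -7]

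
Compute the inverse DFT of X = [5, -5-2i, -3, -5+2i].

x[n] = (1/4) Σ(k=0 to 3) X[k] · e^(2πikn/4)

Computing each x[n]:
x[0] = -2
x[1] = 3
x[2] = 3
x[3] = 1

x = [-2, 3, 3, 1]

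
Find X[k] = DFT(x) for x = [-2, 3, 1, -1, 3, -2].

X[k] = Σ(n=0 to 5) x[n] · ω_6^(nk)
where ω_6 = e^(-2πi/6)

Computing each X[k]:
X[0] = 2
X[1] = -2.5000-2.5981i
X[2] = -5.5000-6.0622i
X[3] = 2
X[4] = -5.5000+6.0622i
X[5] = -2.5000+2.5981i

X = [2, -2.5000-2.5981i, -5.5000-6.0622i, 2, -5.5000+6.0622i, -2.5000+2.5981i]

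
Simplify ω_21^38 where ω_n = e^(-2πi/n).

Since ω_21^21 = 1, powers reduce modulo 21.
38 mod 21 = 17
So ω_21^38 = ω_21^17 = e^(-2πi·17/21)

ω_21^38 = ω_21^17 = 0.3653+0.9309i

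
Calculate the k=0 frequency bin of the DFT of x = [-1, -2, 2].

X[0] = Σ(n=0 to 2) x[n] · ω_3^0 = Σ x[n]
= (-1) + (-2) + (2)

X[0] = -1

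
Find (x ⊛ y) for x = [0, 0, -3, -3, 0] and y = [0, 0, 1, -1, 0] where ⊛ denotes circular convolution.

(x ⊛ y)[n] = Σ(m=0 to 4) x[m] · y[(n-m) mod 5]

Computing each output sample:
(x ⊛ y)[0] = 0
(x ⊛ y)[1] = 3
(x ⊛ y)[2] = 0
(x ⊛ y)[3] = 0
(x ⊛ y)[4] = -3

x ⊛ y = [0, 3, 0, 0, -3]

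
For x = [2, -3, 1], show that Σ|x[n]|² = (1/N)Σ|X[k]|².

Time domain:
Σ|x[n]|² = |2|² + |-3|² + |1|² = 14.0000

Frequency domain:
(1/3)Σ|X[k]|² = (1/3)(|0|² + |3.0000+3.4641i|² + |3.0000-3.4641i|²) = (1/3)·42.0000 = 14.0000

Both sides agree, confirming Parseval's theorem.

Σ|x[n]|² = (1/N)Σ|X[k]|² = 14.0000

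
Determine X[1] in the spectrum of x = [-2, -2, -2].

X[1] = Σ(n=0 to 2) x[n] · ω_3^(1n) where ω_3 = e^(-2πi/3)
= (-2)·ω_3^0 + (-2)·ω_3^1 + (-2)·ω_3^2

X[1] = 0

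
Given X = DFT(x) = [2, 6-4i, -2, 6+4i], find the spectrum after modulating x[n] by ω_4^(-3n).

Modulation property: DFT(ω_4^(-3n)·x[n]) = X[(k-3) mod 4], so circularly shift X by 3 positions.

X[k-3] = [6-4i, -2, 6+4i, 2]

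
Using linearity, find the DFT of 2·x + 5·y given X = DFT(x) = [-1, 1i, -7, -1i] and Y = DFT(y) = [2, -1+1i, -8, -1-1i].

By linearity: DFT(2x + 5y) = 2·DFT(x) + 5·DFT(y)
= 2·[-1, 1i, -7, -1i] + 5·[2, -1+1i, -8, -1-1i]

Computing element-wise:
Z[0] = 2·(-1) + 5·(2) = 8
Z[1] = 2·(1i) + 5·(-1+1i) = -5+7i
Z[2] = 2·(-7) + 5·(-8) = -54
Z[3] = 2·(-1i) + 5·(-1-1i) = -5-7i

DFT(2x + 5y) = 2·X + 5·Y = [8, -5+7i, -54, -5-7i]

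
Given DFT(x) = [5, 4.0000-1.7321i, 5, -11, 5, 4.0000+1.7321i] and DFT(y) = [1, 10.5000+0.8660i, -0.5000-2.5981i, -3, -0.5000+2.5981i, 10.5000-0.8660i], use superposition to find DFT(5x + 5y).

By linearity: DFT(5x + 5y) = 5·DFT(x) + 5·DFT(y)
= 5·[5, 4.0000-1.7321i, 5, -11, 5, 4.0000+1.7321i] + 5·[1, 10.5000+0.8660i, -0.5000-2.5981i, -3, -0.5000+2.5981i, 10.5000-0.8660i]

Computing element-wise:
Z[0] = 5·(5) + 5·(1) = 30
Z[1] = 5·(4.0000-1.7321i) + 5·(10.5000+0.8660i) = 72.5000-4.3305i
Z[2] = 5·(5) + 5·(-0.5000-2.5981i) = 22.5000-12.9905i
Z[3] = 5·(-11) + 5·(-3) = -70
Z[4] = 5·(5) + 5·(-0.5000+2.5981i) = 22.5000+12.9905i
Z[5] = 5·(4.0000+1.7321i) + 5·(10.5000-0.8660i) = 72.5000+4.3305i

DFT(5x + 5y) = 5·X + 5·Y = [30, 72.5000-4.3305i, 22.5000-12.9905i, -70, 22.5000+12.9905i, 72.5000+4.3305i]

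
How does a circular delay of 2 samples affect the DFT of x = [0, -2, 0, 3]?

Time shift by 2: X_shifted[k] = ω_4^(2k) · X[k]
Shifted x = [0, 3, 0, -2]

DFT(x[n-2]) = [1, -5i, -1, 5i]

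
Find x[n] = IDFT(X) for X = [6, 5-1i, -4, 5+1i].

x[n] = (1/4) Σ(k=0 to 3) X[k] · e^(2πikn/4)

Computing each x[n]:
x[0] = 3
x[1] = 3
x[2] = -2
x[3] = 2

x = [3, 3, -2, 2]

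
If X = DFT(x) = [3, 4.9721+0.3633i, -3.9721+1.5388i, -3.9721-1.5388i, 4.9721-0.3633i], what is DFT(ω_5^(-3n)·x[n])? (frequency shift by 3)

Modulation property: DFT(ω_5^(-3n)·x[n]) = X[(k-3) mod 5], so circularly shift X by 3 positions.

X[k-3] = [-3.9721+1.5388i, -3.9721-1.5388i, 4.9721-0.3633i, 3, 4.9721+0.3633i]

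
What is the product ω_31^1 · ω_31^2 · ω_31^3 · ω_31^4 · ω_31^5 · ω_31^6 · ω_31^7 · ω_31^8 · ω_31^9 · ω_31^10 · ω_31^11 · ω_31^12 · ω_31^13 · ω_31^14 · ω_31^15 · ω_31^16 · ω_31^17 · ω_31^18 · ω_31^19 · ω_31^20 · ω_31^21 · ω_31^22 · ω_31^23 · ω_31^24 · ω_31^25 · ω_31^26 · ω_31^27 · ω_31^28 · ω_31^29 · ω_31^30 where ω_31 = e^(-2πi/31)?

The primitive 31st roots of unity are ω_31^k for k coprime to 31: k ∈ {1, 2, 3, 4, 5, 6, 7, 8, 9, 10, 11, 12, 13, 14, 15, 16, 17, 18, 19, 20, 21, 22, 23, 24, 25, 26, 27, 28, 29, 30}
Their product equals the constant term of the cyclotomic polynomial Φ_31(x) up to sign.
For n ≥ 3, the product of all primitive nth roots of unity is 1. (For n=1 it is 1; for n=2 it is -1.)

1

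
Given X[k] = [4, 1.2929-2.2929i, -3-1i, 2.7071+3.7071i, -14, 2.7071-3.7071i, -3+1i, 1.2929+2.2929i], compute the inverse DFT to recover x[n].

x[n] = (1/8) Σ(k=0 to 7) X[k] · e^(2πikn/8)

Computing each x[n]:
x[0] = -1
x[1] = 2
x[2] = 1
x[3] = 2
x[4] = -3
x[5] = 3
x[6] = -2
x[7] = 2

x = [-1, 2, 1, 2, -3, 3, -2, 2]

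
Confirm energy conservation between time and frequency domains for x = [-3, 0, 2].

Time domain:
Σ|x[n]|² = |-3|² + |0|² + |2|² = 13.0000

Frequency domain:
(1/3)Σ|X[k]|² = (1/3)(|-1|² + |-4.0000+1.7321i|² + |-4.0000-1.7321i|²) = (1/3)·39.0000 = 13.0000

Both sides agree, confirming Parseval's theorem.

Σ|x[n]|² = (1/N)Σ|X[k]|² = 13.0000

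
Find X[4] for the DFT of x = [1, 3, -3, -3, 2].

X[4] = Σ(n=0 to 4) x[n] · ω_5^(4n) where ω_5 = e^(-2πi/5)
= (1)·ω_5^0 + (3)·ω_5^4 + (-3)·ω_5^8 + (-3)·ω_5^12 + (2)·ω_5^16

X[4] = 7.3992+0.9511i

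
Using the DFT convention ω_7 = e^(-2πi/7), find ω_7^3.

ω_7^3 = e^(-2πi·3/7)
= cos(-2π·3/7) + i·sin(-2π·3/7)
= cos(-6π/7) + i·sin(-6π/7)

ω_7^3 = cos(-6π/7) + i·sin(-6π/7) = -0.9010-0.4339i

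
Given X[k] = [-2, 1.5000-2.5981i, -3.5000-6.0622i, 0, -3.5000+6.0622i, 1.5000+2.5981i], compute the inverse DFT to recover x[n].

x[n] = (1/6) Σ(k=0 to 5) X[k] · e^(2πikn/6)

Computing each x[n]:
x[0] = -1
x[1] = 3
x[2] = -1
x[3] = -2
x[4] = 1
x[5] = -2

x = [-1, 3, -1, -2, 1, -2]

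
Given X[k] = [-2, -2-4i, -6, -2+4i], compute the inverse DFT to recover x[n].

x[n] = (1/4) Σ(k=0 to 3) X[k] · e^(2πikn/4)

Computing each x[n]:
x[0] = -3
x[1] = 3
x[2] = -1
x[3] = -1

x = [-3, 3, -1, -1]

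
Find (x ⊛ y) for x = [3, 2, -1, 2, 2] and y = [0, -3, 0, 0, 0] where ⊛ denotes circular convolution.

(x ⊛ y)[n] = Σ(m=0 to 4) x[m] · y[(n-m) mod 5]

Computing each output sample:
(x ⊛ y)[0] = -6
(x ⊛ y)[1] = -9
(x ⊛ y)[2] = -6
(x ⊛ y)[3] = 3
(x ⊛ y)[4] = -6

x ⊛ y = [-6, -9, -6, 3, -6]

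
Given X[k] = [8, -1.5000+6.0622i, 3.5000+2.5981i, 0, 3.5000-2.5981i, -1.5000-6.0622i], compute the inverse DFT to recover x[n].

x[n] = (1/6) Σ(k=0 to 5) X[k] · e^(2πikn/6)

Computing each x[n]:
x[0] = 2
x[1] = -2
x[2] = 0
x[3] = 3
x[4] = 2
x[5] = 3

x = [2, -2, 0, 3, 2, 3]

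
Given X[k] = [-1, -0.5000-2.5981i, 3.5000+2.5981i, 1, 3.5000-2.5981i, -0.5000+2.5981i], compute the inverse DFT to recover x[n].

x[n] = (1/6) Σ(k=0 to 5) X[k] · e^(2πikn/6)

Computing each x[n]:
x[0] = 1
x[1] = -1
x[2] = 1
x[3] = 1
x[4] = -2
x[5] = -1

x = [1, -1, 1, 1, -2, -1]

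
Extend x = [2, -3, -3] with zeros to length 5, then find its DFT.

Original 3-point DFT: [-4, 5, 5]
Zero-padded 5-point DFT provides frequency interpolation.

DFT_5([x, 0, ...]) = [-4, 3.5000+4.6165i, 3.5000-1.0898i, 3.5000+1.0898i, 3.5000-4.6165i]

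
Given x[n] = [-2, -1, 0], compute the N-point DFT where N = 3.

X[k] = Σ(n=0 to 2) x[n] · ω_3^(nk)
where ω_3 = e^(-2πi/3)

Computing each X[k]:
X[0] = -3
X[1] = -1.5000+0.8660i
X[2] = -1.5000-0.8660i

X = [-3, -1.5000+0.8660i, -1.5000-0.8660i]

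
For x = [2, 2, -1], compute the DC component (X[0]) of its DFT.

X[0] = Σ(n=0 to 2) x[n] · ω_3^0 = Σ x[n]
= (2) + (2) + (-1)

X[0] = 3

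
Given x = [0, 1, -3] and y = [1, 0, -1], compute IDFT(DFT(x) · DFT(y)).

(x ⊛ y)[n] = Σ(m=0 to 2) x[m] · y[(n-m) mod 3]

Computing each output sample:
(x ⊛ y)[0] = -1
(x ⊛ y)[1] = 4
(x ⊛ y)[2] = -3

x ⊛ y = [-1, 4, -3]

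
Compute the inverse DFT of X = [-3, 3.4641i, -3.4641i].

x[n] = (1/3) Σ(k=0 to 2) X[k] · e^(2πikn/3)

Computing each x[n]:
x[0] = -1
x[1] = -3
x[2] = 1

x = [-1, -3, 1]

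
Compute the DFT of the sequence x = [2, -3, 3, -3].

X[k] = Σ(n=0 to 3) x[n] · ω_4^(nk)
where ω_4 = e^(-2πi/4)

Computing each X[k]:
X[0] = -1
X[1] = -1
X[2] = 11
X[3] = -1

X = [-1, -1, 11, -1]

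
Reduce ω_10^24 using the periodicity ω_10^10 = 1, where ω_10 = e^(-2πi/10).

Since ω_10^10 = 1, powers reduce modulo 10.
24 mod 10 = 4
So ω_10^24 = ω_10^4 = e^(-2πi·4/10)

ω_10^24 = ω_10^4 = -0.8090-0.5878i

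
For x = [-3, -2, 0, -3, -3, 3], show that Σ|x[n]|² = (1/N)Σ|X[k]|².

Time domain:
Σ|x[n]|² = |-3|² + |-2|² + |0|² + |-3|² + |-3|² + |3|² = 40.0000

Frequency domain:
(1/6)Σ|X[k]|² = (1/6)(|-8|² + |2.0000+1.7321i|² + |-5.0000+6.9282i|² + |-4|² + |-5.0000-6.9282i|² + |2.0000-1.7321i|²) = (1/6)·240.0000 = 40.0000

Both sides agree, confirming Parseval's theorem.

Σ|x[n]|² = (1/N)Σ|X[k]|² = 40.0000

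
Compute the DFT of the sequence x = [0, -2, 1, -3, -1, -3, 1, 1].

X[k] = Σ(n=0 to 7) x[n] · ω_8^(nk)
where ω_8 = e^(-2πi/8)

Computing each X[k]:
X[0] = -6
X[1] = 4.5355+2.1213i
X[2] = -3+3i
X[3] = -2.5355+2.1213i
X[4] = 8
X[5] = -2.5355-2.1213i
X[6] = -3-3i
X[7] = 4.5355-2.1213i

X = [-6, 4.5355+2.1213i, -3+3i, -2.5355+2.1213i, 8, -2.5355-2.1213i, -3-3i, 4.5355-2.1213i]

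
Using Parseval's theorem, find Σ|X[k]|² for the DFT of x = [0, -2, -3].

Parseval: Σ|x[n]|² = (1/N)Σ|X[k]|², so Σ|X[k]|² = N·Σ|x[n]|² = 3·13.0000

Σ|X[k]|² = N·Σ|x[n]|² = 3·13.0000 = 39.0000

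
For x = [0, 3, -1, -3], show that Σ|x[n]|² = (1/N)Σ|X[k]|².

Time domain:
Σ|x[n]|² = |0|² + |3|² + |-1|² + |-3|² = 19.0000

Frequency domain:
(1/4)Σ|X[k]|² = (1/4)(|-1|² + |1-6i|² + |-1|² + |1+6i|²) = (1/4)·76.0000 = 19.0000

Both sides agree, confirming Parseval's theorem.

Σ|x[n]|² = (1/N)Σ|X[k]|² = 19.0000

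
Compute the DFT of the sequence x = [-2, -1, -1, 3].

X[k] = Σ(n=0 to 3) x[n] · ω_4^(nk)
where ω_4 = e^(-2πi/4)

Computing each X[k]:
X[0] = -1
X[1] = -1+4i
X[2] = -5
X[3] = -1-4i

X = [-1, -1+4i, -5, -1-4i]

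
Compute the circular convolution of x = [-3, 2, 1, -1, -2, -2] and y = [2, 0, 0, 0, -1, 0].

(x ⊛ y)[n] = Σ(m=0 to 5) x[m] · y[(n-m) mod 6]

Computing each output sample:
(x ⊛ y)[0] = -7
(x ⊛ y)[1] = 5
(x ⊛ y)[2] = 4
(x ⊛ y)[3] = 0
(x ⊛ y)[4] = -1
(x ⊛ y)[5] = -6

x ⊛ y = [-7, 5, 4, 0, -1, -6]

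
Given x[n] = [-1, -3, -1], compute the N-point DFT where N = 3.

X[k] = Σ(n=0 to 2) x[n] · ω_3^(nk)
where ω_3 = e^(-2πi/3)

Computing each X[k]:
X[0] = -5
X[1] = 1.0000+1.7321i
X[2] = 1.0000-1.7321i

X = [-5, 1.0000+1.7321i, 1.0000-1.7321i]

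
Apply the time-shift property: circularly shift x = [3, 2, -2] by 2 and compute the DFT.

Time shift by 2: X_shifted[k] = ω_3^(2k) · X[k]
Shifted x = [2, -2, 3]

DFT(x[n-2]) = [3, 1.5000+4.3301i, 1.5000-4.3301i]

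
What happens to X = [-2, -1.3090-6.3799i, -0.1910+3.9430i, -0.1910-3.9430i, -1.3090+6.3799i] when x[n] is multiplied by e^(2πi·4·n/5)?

Modulation property: DFT(ω_5^(-4n)·x[n]) = X[(k-4) mod 5], so circularly shift X by 4 positions.

X[k-4] = [-1.3090-6.3799i, -0.1910+3.9430i, -0.1910-3.9430i, -1.3090+6.3799i, -2]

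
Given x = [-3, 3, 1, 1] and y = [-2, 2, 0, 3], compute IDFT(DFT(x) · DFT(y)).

(x ⊛ y)[n] = Σ(m=0 to 3) x[m] · y[(n-m) mod 4]

Computing each output sample:
(x ⊛ y)[0] = 17
(x ⊛ y)[1] = -9
(x ⊛ y)[2] = 7
(x ⊛ y)[3] = -9

x ⊛ y = [17, -9, 7, -9]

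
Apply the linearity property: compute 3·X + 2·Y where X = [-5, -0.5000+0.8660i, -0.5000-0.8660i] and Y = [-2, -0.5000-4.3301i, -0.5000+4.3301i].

By linearity: DFT(3x + 2y) = 3·DFT(x) + 2·DFT(y)
= 3·[-5, -0.5000+0.8660i, -0.5000-0.8660i] + 2·[-2, -0.5000-4.3301i, -0.5000+4.3301i]

Computing element-wise:
Z[0] = 3·(-5) + 2·(-2) = -19
Z[1] = 3·(-0.5000+0.8660i) + 2·(-0.5000-4.3301i) = -2.5000-6.0622i
Z[2] = 3·(-0.5000-0.8660i) + 2·(-0.5000+4.3301i) = -2.5000+6.0622i

DFT(3x + 2y) = 3·X + 2·Y = [-19, -2.5000-6.0622i, -2.5000+6.0622i]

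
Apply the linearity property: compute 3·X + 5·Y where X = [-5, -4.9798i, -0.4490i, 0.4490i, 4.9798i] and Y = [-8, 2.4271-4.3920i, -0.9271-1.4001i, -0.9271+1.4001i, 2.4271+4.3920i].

By linearity: DFT(3x + 5y) = 3·DFT(x) + 5·DFT(y)
= 3·[-5, -4.9798i, -0.4490i, 0.4490i, 4.9798i] + 5·[-8, 2.4271-4.3920i, -0.9271-1.4001i, -0.9271+1.4001i, 2.4271+4.3920i]

Computing element-wise:
Z[0] = 3·(-5) + 5·(-8) = -55
Z[1] = 3·(-4.9798i) + 5·(2.4271-4.3920i) = 12.1355-36.8994i
Z[2] = 3·(-0.4490i) + 5·(-0.9271-1.4001i) = -4.6355-8.3475i
Z[3] = 3·(0.4490i) + 5·(-0.9271+1.4001i) = -4.6355+8.3475i
Z[4] = 3·(4.9798i) + 5·(2.4271+4.3920i) = 12.1355+36.8994i

DFT(3x + 5y) = 3·X + 5·Y = [-55, 12.1355-36.8994i, -4.6355-8.3475i, -4.6355+8.3475i, 12.1355+36.8994i]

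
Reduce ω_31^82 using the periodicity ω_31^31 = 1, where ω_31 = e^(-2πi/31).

Since ω_31^31 = 1, powers reduce modulo 31.
82 mod 31 = 20
So ω_31^82 = ω_31^20 = e^(-2πi·20/31)

ω_31^82 = ω_31^20 = -0.6121+0.7908i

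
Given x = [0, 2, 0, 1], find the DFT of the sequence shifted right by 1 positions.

Time shift by 1: X_shifted[k] = ω_4^(1k) · X[k]
Shifted x = [1, 0, 2, 0]

DFT(x[n-1]) = [3, -1, 3, -1]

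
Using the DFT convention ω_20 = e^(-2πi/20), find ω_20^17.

ω_20^17 = e^(-2πi·17/20)
= cos(-2π·17/20) + i·sin(-2π·17/20)
= cos(-34π/20) + i·sin(-34π/20)

ω_20^17 = cos(-34π/20) + i·sin(-34π/20) = 0.5878+0.8090i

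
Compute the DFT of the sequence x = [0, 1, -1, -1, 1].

X[k] = Σ(n=0 to 4) x[n] · ω_5^(nk)
where ω_5 = e^(-2πi/5)

Computing each X[k]:
X[0] = 0
X[1] = 2.2361
X[2] = -2.2361
X[3] = -2.2361
X[4] = 2.2361

X = [0, 2.2361, -2.2361, -2.2361, 2.2361]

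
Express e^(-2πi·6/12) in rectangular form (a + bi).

ω_12^6 = e^(-2πi·6/12)
= cos(-2π·6/12) + i·sin(-2π·6/12)
= cos(-12π/12) + i·sin(-12π/12)

ω_12^6 = cos(-12π/12) + i·sin(-12π/12) = -1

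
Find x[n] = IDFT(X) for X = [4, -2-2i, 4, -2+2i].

x[n] = (1/4) Σ(k=0 to 3) X[k] · e^(2πikn/4)

Computing each x[n]:
x[0] = 1
x[1] = 1
x[2] = 3
x[3] = -1

x = [1, 1, 3, -1]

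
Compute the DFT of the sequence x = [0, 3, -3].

X[k] = Σ(n=0 to 2) x[n] · ω_3^(nk)
where ω_3 = e^(-2πi/3)

Computing each X[k]:
X[0] = 0
X[1] = -5.1962i
X[2] = 5.1962i

X = [0, -5.1962i, 5.1962i]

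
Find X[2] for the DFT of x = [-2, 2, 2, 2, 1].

X[2] = Σ(n=0 to 4) x[n] · ω_5^(2n) where ω_5 = e^(-2πi/5)
= (-2)·ω_5^0 + (2)·ω_5^2 + (2)·ω_5^4 + (2)·ω_5^6 + (1)·ω_5^8

X[2] = -3.1910-0.5878i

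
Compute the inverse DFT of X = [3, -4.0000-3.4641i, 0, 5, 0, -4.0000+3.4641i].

x[n] = (1/6) Σ(k=0 to 5) X[k] · e^(2πikn/6)

Computing each x[n]:
x[0] = 0
x[1] = 0
x[2] = 3
x[3] = 1
x[4] = 1
x[5] = -2

x = [0, 0, 3, 1, 1, -2]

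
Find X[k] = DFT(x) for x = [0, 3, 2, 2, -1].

X[k] = Σ(n=0 to 4) x[n] · ω_5^(nk)
where ω_5 = e^(-2πi/5)

Computing each X[k]:
X[0] = 6
X[1] = -2.6180-3.8042i
X[2] = -0.3820-2.3511i
X[3] = -0.3820+2.3511i
X[4] = -2.6180+3.8042i

X = [6, -2.6180-3.8042i, -0.3820-2.3511i, -0.3820+2.3511i, -2.6180+3.8042i]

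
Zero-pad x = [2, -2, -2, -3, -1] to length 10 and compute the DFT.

Original 5-point DFT: [-6, 5.1180+0.3633i, 2.8820+1.5388i, 2.8820-1.5388i, 5.1180-0.3633i]
Zero-padded 10-point DFT provides frequency interpolation.

DFT_10([x, 0, ...]) = [-6, 1.5000+6.5186i, 5.1180+0.3633i, 1.5000-0.0858i, 2.8820+1.5388i, 4, 2.8820-1.5388i, 1.5000+0.0858i, 5.1180-0.3633i, 1.5000-6.5186i]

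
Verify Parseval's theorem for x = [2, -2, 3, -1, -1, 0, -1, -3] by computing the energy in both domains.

Time domain:
Σ|x[n]|² = |2|² + |-2|² + |3|² + |-1|² + |-1|² + |0|² + |-1|² + |-3|² = 29.0000

Frequency domain:
(1/8)Σ|X[k]|² = (1/8)(|-3|² + |0.1716-4.0000i|² + |-1-2i|² + |5.8284+4.0000i|² + |9|² + |5.8284-4.0000i|² + |-1+2i|² + |0.1716+4.0000i|²) = (1/8)·232.0000 = 29.0000

Both sides agree, confirming Parseval's theorem.

Σ|x[n]|² = (1/N)Σ|X[k]|² = 29.0000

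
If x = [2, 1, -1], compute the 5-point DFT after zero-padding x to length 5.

Original 3-point DFT: [2, 2.0000-1.7321i, 2.0000+1.7321i]
Zero-padded 5-point DFT provides frequency interpolation.

DFT_5([x, 0, ...]) = [2, 3.1180-0.3633i, 0.8820-1.5388i, 0.8820+1.5388i, 3.1180+0.3633i]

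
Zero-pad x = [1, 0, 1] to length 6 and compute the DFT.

Original 3-point DFT: [2, 0.5000+0.8660i, 0.5000-0.8660i]
Zero-padded 6-point DFT provides frequency interpolation.

DFT_6([x, 0, ...]) = [2, 0.5000-0.8660i, 0.5000+0.8660i, 2, 0.5000-0.8660i, 0.5000+0.8660i]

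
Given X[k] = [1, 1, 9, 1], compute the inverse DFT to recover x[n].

x[n] = (1/4) Σ(k=0 to 3) X[k] · e^(2πikn/4)

Computing each x[n]:
x[0] = 3
x[1] = -2
x[2] = 2
x[3] = -2

x = [3, -2, 2, -2]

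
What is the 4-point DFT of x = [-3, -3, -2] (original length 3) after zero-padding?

Original 3-point DFT: [-8, -0.5000+0.8660i, -0.5000-0.8660i]
Zero-padded 4-point DFT provides frequency interpolation.

DFT_4([x, 0, ...]) = [-8, -1+3i, -2, -1-3i]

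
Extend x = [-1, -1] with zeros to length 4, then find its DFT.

Original 2-point DFT: [-2, 0]
Zero-padded 4-point DFT provides frequency interpolation.

DFT_4([x, 0, ...]) = [-2, -1+1i, 0, -1-1i]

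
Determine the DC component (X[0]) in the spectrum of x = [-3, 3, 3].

X[0] = Σ(n=0 to 2) x[n] · ω_3^0 = Σ x[n]
= (-3) + (3) + (3)

X[0] = 3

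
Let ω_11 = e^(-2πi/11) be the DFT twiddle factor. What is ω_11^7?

ω_11^7 = e^(-2πi·7/11)
= cos(-2π·7/11) + i·sin(-2π·7/11)
= cos(-14π/11) + i·sin(-14π/11)

ω_11^7 = cos(-14π/11) + i·sin(-14π/11) = -0.6549+0.7557i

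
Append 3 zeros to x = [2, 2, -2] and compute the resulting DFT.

Original 3-point DFT: [2, 2.0000-3.4641i, 2.0000+3.4641i]
Zero-padded 6-point DFT provides frequency interpolation.

DFT_6([x, 0, ...]) = [2, 4, 2.0000-3.4641i, -2, 2.0000+3.4641i, 4]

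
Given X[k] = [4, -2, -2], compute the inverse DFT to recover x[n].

x[n] = (1/3) Σ(k=0 to 2) X[k] · e^(2πikn/3)

Computing each x[n]:
x[0] = 0
x[1] = 2
x[2] = 2

x = [0, 2, 2]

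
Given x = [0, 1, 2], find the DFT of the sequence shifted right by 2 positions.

Time shift by 2: X_shifted[k] = ω_3^(2k) · X[k]
Shifted x = [1, 2, 0]

DFT(x[n-2]) = [3, -1.7321i, 1.7321i]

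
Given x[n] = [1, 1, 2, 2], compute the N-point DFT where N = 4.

X[k] = Σ(n=0 to 3) x[n] · ω_4^(nk)
where ω_4 = e^(-2πi/4)

Computing each X[k]:
X[0] = 6
X[1] = -1+1i
X[2] = 0
X[3] = -1-1i

X = [6, -1+1i, 0, -1-1i]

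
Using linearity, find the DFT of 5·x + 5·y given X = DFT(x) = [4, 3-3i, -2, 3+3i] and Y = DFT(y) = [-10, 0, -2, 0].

By linearity: DFT(5x + 5y) = 5·DFT(x) + 5·DFT(y)
= 5·[4, 3-3i, -2, 3+3i] + 5·[-10, 0, -2, 0]

Computing element-wise:
Z[0] = 5·(4) + 5·(-10) = -30
Z[1] = 5·(3-3i) + 5·(0) = 15-15i
Z[2] = 5·(-2) + 5·(-2) = -20
Z[3] = 5·(3+3i) + 5·(0) = 15+15i

DFT(5x + 5y) = 5·X + 5·Y = [-30, 15-15i, -20, 15+15i]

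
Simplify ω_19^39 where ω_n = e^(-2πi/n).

Since ω_19^19 = 1, powers reduce modulo 19.
39 mod 19 = 1
So ω_19^39 = ω_19^1 = e^(-2πi·1/19)

ω_19^39 = ω_19^1 = 0.9458-0.3247i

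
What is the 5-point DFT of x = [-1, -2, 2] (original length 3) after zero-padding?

Original 3-point DFT: [-1, -1.0000+3.4641i, -1.0000-3.4641i]
Zero-padded 5-point DFT provides frequency interpolation.

DFT_5([x, 0, ...]) = [-1, -3.2361+0.7265i, 1.2361+3.0777i, 1.2361-3.0777i, -3.2361-0.7265i]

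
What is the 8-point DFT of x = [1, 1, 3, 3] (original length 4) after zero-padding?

Original 4-point DFT: [8, -2+2i, 0, -2-2i]
Zero-padded 8-point DFT provides frequency interpolation.

DFT_8([x, 0, ...]) = [8, -0.4142-5.8284i, -2+2i, 2.4142+0.1716i, 0, 2.4142-0.1716i, -2-2i, -0.4142+5.8284i]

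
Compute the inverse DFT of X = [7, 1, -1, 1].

x[n] = (1/4) Σ(k=0 to 3) X[k] · e^(2πikn/4)

Computing each x[n]:
x[0] = 2
x[1] = 2
x[2] = 1
x[3] = 2

x = [2, 2, 1, 2]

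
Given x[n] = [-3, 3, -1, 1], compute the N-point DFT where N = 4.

X[k] = Σ(n=0 to 3) x[n] · ω_4^(nk)
where ω_4 = e^(-2πi/4)

Computing each X[k]:
X[0] = 0
X[1] = -2-2i
X[2] = -8
X[3] = -2+2i

X = [0, -2-2i, -8, -2+2i]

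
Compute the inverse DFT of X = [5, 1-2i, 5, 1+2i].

x[n] = (1/4) Σ(k=0 to 3) X[k] · e^(2πikn/4)

Computing each x[n]:
x[0] = 3
x[1] = 1
x[2] = 2
x[3] = -1

x = [3, 1, 2, -1]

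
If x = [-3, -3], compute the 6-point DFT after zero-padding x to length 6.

Original 2-point DFT: [-6, 0]
Zero-padded 6-point DFT provides frequency interpolation.

DFT_6([x, 0, ...]) = [-6, -4.5000+2.5981i, -1.5000+2.5981i, 0, -1.5000-2.5981i, -4.5000-2.5981i]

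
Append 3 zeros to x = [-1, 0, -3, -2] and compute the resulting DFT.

Original 4-point DFT: [-6, 2-2i, -2, 2+2i]
Zero-padded 7-point DFT provides frequency interpolation.

DFT_7([x, 0, ...]) = [-6, 1.4695+3.7926i, 0.4559-2.8653i, -2.4254-0.3956i, -2.4254+0.3956i, 0.4559+2.8653i, 1.4695-3.7926i]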